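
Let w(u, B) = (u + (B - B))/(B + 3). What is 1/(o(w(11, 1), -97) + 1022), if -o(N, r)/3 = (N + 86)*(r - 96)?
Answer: 4/209633 ≈ 1.9081e-5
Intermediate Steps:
w(u, B) = u/(3 + B) (w(u, B) = (u + 0)/(3 + B) = u/(3 + B))
o(N, r) = -3*(-96 + r)*(86 + N) (o(N, r) = -3*(N + 86)*(r - 96) = -3*(86 + N)*(-96 + r) = -3*(-96 + r)*(86 + N))
1/(o(w(11, 1), -97) + 1022) = 1/((24768 - 258*(-97) + 288*(11/(3 + 1)) - 3*11/(3 + 1)*(-97)) + 1022) = 1/((24768 + 25026 + 288*(11/4) - 3*11/4*(-97)) + 1022) = 1/((24768 + 25026 + 792 + 3201/4) + 1022) = 1/(205545/4 + 1022) = 1/(209633/4) = 4/209633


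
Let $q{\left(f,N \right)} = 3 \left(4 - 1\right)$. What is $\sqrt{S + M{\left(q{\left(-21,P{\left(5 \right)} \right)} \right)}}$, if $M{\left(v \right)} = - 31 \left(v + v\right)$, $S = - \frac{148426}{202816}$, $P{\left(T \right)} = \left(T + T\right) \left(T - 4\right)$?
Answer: $\frac{i \sqrt{359110300426}}{25352} \approx 23.638 i$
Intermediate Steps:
$P{\left(T \right)} = 2 T \left(-4 + T\right)$
$q{\left(f,N \right)} = 9$ ($q{\left(f,N \right)} = 3 \cdot 3 = 9$)
$S = - \frac{74213}{101408}$ ($S = \left(-148426\right) \frac{1}{202816} = - \frac{74213}{101408} \approx -0.73183$)
$M{\left(v \right)} = - 62 v$ ($M{\left(v \right)} = - 31 \cdot 2 v = - 62 v$)
$\sqrt{S + M{\left(q{\left(-21,P{\left(5 \right)} \right)} \right)}} = \sqrt{- \frac{74213}{101408} - 558} = \sqrt{- \frac{56659877}{101408}} = \frac{i \sqrt{359110300426}}{25352}$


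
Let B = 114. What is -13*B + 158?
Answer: -1324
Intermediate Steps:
-13*B + 158 = -13*114 + 158 = -1482 + 158 = -1324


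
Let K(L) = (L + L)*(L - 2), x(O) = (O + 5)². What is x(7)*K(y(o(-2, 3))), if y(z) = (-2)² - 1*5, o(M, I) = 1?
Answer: 864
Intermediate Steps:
y(z) = -1 (y(z) = 4 - 5 = -1)
x(O) = (5 + O)²
K(L) = 2*L*(-2 + L) (K(L) = (2*L)*(-2 + L) = 2*L*(-2 + L))
x(7)*K(y(o(-2, 3))) = (5 + 7)²*(2*(-1)*(-2 - 1)) = 12²*(2*(-1)*(-3)) = 144*6 = 864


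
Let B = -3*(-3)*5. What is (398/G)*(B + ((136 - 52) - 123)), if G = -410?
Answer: -1194/205 ≈ -5.8244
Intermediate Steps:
B = 45 (B = 9*5 = 45)
(398/G)*(B + ((136 - 52) - 123)) = (398/(-410))*(45 + ((136 - 52) - 123)) = (398*(-1/410))*(45 + (84 - 123)) = -199*(45 - 39)/205 = -199/205*6 = -1194/205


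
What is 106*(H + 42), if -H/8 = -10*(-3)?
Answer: -20988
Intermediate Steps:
H = -240 (H = -(-80)*(-3) = -8*30 = -240)
106*(H + 42) = 106*(-240 + 42) = 106*(-198) = -20988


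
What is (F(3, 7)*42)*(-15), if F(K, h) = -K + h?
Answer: -2520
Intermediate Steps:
F(K, h) = h - K
(F(3, 7)*42)*(-15) = ((7 - 1*3)*42)*(-15) = ((7 - 3)*42)*(-15) = (4*42)*(-15) = 168*(-15) = -2520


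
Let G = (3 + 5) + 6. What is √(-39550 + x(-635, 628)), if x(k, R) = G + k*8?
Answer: 26*I*√66 ≈ 211.23*I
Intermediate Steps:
G = 14 (G = 8 + 6 = 14)
x(k, R) = 14 + 8*k (x(k, R) = 14 + k*8 = 14 + 8*k)
√(-39550 + x(-635, 628)) = √(-39550 + (14 + 8*(-635))) = √(-39550 + (14 - 5080)) = √(-39550 - 5066) = √(-44616) = 26*I*√66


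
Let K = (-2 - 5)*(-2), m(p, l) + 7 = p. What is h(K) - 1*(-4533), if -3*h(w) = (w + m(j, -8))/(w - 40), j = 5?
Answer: 58931/13 ≈ 4533.2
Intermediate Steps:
m(p, l) = -7 + p
K = 14 (K = -7*(-2) = 14)
h(w) = -(-2 + w)/(3*(-40 + w)) (h(w) = -(w + (-7 + 5))/(3*(w - 40)) = -(w - 2)/(3*(-40 + w)) = -(-2 + w)/(3*(-40 + w)))
h(K) - 1*(-4533) = (2 - 1*14)/(3*(-40 + 14)) - 1*(-4533) = (1/3)*(2 - 14)/(-26) + 4533 = (1/3)*(-1/26)*(-12) + 4533 = 2/13 + 4533 = 58931/13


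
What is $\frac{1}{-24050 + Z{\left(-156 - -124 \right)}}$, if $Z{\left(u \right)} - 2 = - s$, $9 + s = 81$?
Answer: $- \frac{1}{24120} \approx -4.1459 \cdot 10^{-5}$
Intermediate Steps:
$s = 72$ ($s = -9 + 81 = 72$)
$Z{\left(u \right)} = -70$ ($Z{\left(u \right)} = 2 - 72 = -70$)
$\frac{1}{-24050 + Z{\left(-156 - -124 \right)}} = \frac{1}{-24050 - 70} = \frac{1}{-24120} = - \frac{1}{24120}$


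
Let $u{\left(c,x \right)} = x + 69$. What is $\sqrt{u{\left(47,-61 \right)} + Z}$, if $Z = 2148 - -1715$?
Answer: $7 \sqrt{79} \approx 62.217$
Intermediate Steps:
$Z = 3863$ ($Z = 2148 + 1715 = 3863$)
$u{\left(c,x \right)} = 69 + x$
$\sqrt{u{\left(47,-61 \right)} + Z} = \sqrt{\left(69 - 61\right) + 3863} = \sqrt{8 + 3863} = \sqrt{3871} = 7 \sqrt{79}$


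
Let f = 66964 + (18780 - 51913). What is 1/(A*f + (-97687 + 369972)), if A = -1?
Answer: 1/238454 ≈ 4.1937e-6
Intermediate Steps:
f = 33831 (f = 66964 - 33133 = 33831)
1/(A*f + (-97687 + 369972)) = 1/(-1*33831 + (-97687 + 369972)) = 1/(-33831 + 272285) = 1/238454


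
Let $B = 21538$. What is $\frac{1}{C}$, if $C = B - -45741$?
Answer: $\frac{1}{67279} \approx 1.4863 \cdot 10^{-5}$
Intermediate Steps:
$C = 67279$ ($C = 21538 - -45741 = 21538 + 45741 = 67279$)
$\frac{1}{C} = \frac{1}{67279}$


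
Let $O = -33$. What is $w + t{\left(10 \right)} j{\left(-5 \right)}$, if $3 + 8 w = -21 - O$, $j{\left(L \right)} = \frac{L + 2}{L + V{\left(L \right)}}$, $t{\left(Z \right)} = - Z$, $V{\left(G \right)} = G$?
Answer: $- \frac{15}{8} \approx -1.875$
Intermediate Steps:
$j{\left(L \right)} = \frac{2 + L}{2 L}$ ($j{\left(L \right)} = \frac{L + 2}{L + L} = \frac{2 + L}{2 L}$)
$w = \frac{9}{8}$ ($w = - \frac{3}{8} + \frac{-21 - -33}{8} = - \frac{3}{8} + \frac{-21 + 33}{8} = - \frac{3}{8} + \frac{1}{8} \cdot 12 = - \frac{3}{8} + \frac{3}{2} = \frac{9}{8} \approx 1.125$)
$w + t{\left(10 \right)} j{\left(-5 \right)} = \frac{9}{8} + \left(-1\right) 10 \frac{2 - 5}{2 \left(-5\right)} = \frac{9}{8} - 10 \cdot \frac{1}{2} \left(- \frac{1}{5}\right) \left(-3\right) = \frac{9}{8} - 3 = - \frac{15}{8}$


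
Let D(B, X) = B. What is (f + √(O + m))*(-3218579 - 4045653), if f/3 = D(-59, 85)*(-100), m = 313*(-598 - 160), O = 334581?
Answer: -128576906400 - 7264232*√97327 ≈ -1.3084e+11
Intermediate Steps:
m = -237254 (m = 313*(-758) = -237254)
f = 17700 (f = 3*(-59*(-100)) = 3*5900 = 17700)
(f + √(O + m))*(-3218579 - 4045653) = (17700 + √(334581 - 237254))*(-3218579 - 4045653) = (17700 + √97327)*(-7264232) = -128576906400 - 7264232*√97327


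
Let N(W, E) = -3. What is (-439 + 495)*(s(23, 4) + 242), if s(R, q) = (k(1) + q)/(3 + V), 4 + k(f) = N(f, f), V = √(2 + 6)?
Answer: 13048 + 336*√2 ≈ 13523.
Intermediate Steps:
V = 2*√2 (V = √8 = 2*√2 ≈ 2.8284)
k(f) = -7 (k(f) = -4 - 3 = -7)
s(R, q) = (-7 + q)/(3 + 2*√2)
(-439 + 495)*(s(23, 4) + 242) = (-439 + 495)*((-7 + 4)/(3 + 2*√2) + 242) = 56*(-3/(3 + 2*√2) + 242) = 56*(242 - 3/(3 + 2*√2)) = 13552 - 168/(3 + 2*√2)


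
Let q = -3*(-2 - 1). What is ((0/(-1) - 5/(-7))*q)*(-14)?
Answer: -90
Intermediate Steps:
q = 9 (q = -3*(-3) = 9)
((0/(-1) - 5/(-7))*q)*(-14) = ((0/(-1) - 5/(-7))*9)*(-14) = ((0*(-1) - 5*(-⅐))*9)*(-14) = ((0 + 5/7)*9)*(-14) = ((5/7)*9)*(-14) = (45/7)*(-14) = -90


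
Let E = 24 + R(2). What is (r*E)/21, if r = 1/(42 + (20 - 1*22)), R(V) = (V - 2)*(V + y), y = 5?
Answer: 1/35 ≈ 0.028571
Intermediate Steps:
R(V) = (-2 + V)*(5 + V) (R(V) = (V - 2)*(V + 5) = (-2 + V)*(5 + V))
E = 24 (E = 24 + (-10 + 2**2 + 3*2) = 24 + (-10 + 4 + 6) = 24 + 0 = 24)
r = 1/40 (r = 1/(42 + (20 - 22)) = 1/(42 - 2) = 1/40 ≈ 0.025000)
(r*E)/21 = ((1/40)*24)/21 = (3/5)*(1/21) = 1/35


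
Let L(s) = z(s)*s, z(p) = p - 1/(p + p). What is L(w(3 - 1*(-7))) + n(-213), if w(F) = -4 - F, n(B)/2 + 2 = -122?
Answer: -105/2 ≈ -52.500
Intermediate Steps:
n(B) = -248 (n(B) = -4 + 2*(-122) = -4 - 244 = -248)
z(p) = p - 1/(2*p)
L(s) = s*(s - 1/(2*s)) (L(s) = (s - 1/(2*s))*s = s*(s - 1/(2*s)))
L(w(3 - 1*(-7))) + n(-213) = (-½ + (-4 - (3 - 1*(-7)))²) - 248 = (-½ + (-4 - (3 + 7))²) - 248 = (-½ + (-4 - 1*10)²) - 248 = (-½ + (-4 - 10)²) - 248 = (-½ + (-14)²) - 248 = (-½ + 196) - 248 = 391/2 - 248 = -105/2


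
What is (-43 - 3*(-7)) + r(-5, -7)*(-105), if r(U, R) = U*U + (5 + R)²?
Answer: -3067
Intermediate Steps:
r(U, R) = U² + (5 + R)²
(-43 - 3*(-7)) + r(-5, -7)*(-105) = (-43 - 3*(-7)) + ((-5)² + (5 - 7)²)*(-105) = (-43 - 1*(-21)) + (25 + (-2)²)*(-105) = (-43 + 21) + (25 + 4)*(-105) = -22 + 29*(-105) = -22 - 3045 = -3067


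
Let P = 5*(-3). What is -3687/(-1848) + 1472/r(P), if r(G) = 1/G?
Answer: -13600051/616 ≈ -22078.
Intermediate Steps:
P = -15
-3687/(-1848) + 1472/r(P) = -3687/(-1848) + 1472/(1/(-15)) = -3687*(-1/1848) + 1472/(-1/15) = 1229/616 + 1472*(-15) = 1229/616 - 22080 = -13600051/616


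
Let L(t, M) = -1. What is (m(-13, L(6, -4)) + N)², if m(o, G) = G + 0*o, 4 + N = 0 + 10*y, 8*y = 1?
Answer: 225/16 ≈ 14.063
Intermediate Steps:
y = ⅛ (y = (⅛)*1 = ⅛ ≈ 0.12500)
N = -11/4 (N = -4 + (0 + 10*(⅛)) = -4 + (0 + 5/4) = -4 + 5/4 = -11/4 ≈ -2.7500)
m(o, G) = G (m(o, G) = G + 0 = G)
(m(-13, L(6, -4)) + N)² = (-1 - 11/4)² = (-15/4)² = 225/16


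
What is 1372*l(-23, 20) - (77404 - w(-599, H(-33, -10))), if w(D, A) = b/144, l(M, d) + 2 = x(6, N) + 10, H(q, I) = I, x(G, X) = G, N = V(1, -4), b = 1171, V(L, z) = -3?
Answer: -8379053/144 ≈ -58188.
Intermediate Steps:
N = -3
l(M, d) = 14 (l(M, d) = -2 + (6 + 10) = -2 + 16 = 14)
w(D, A) = 1171/144
1372*l(-23, 20) - (77404 - w(-599, H(-33, -10))) = 1372*14 - (77404 - 1*1171/144) = 19208 - (77404 - 1171/144) = 19208 - 1*11145005/144 = 19208 - 11145005/144 = -8379053/144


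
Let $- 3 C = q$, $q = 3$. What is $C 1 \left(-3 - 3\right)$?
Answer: $6$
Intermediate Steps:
$C = -1$ ($C = \left(- \frac{1}{3}\right) 3 = -1$)
$C 1 \left(-3 - 3\right) = \left(-1\right) 1 \left(-3 - 3\right) = - (-3 - 3) = \left(-1\right) \left(-6\right) = 6$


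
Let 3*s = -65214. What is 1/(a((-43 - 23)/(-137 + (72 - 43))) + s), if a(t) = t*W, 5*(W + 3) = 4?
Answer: -90/1956541 ≈ -4.6000e-5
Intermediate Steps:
W = -11/5 (W = -3 + (1/5)*4 = -3 + 4/5 = -11/5 ≈ -2.2000)
a(t) = -11*t/5 (a(t) = t*(-11/5) = -11*t/5)
s = -21738 (s = (1/3)*(-65214) = -21738)
1/(a((-43 - 23)/(-137 + (72 - 43))) + s) = 1/(-11*(-43 - 23)/(5*(-137 + (72 - 43))) - 21738) = 1/(-(-726)/(5*(-137 + 29)) - 21738) = 1/(-(-726)/(5*(-108)) - 21738) = 1/(-(-726)*(-1)/(5*108) - 21738) = 1/(-11/5*11/18 - 21738) = 1/(-121/90 - 21738) = 1/(-1956541/90) = -90/1956541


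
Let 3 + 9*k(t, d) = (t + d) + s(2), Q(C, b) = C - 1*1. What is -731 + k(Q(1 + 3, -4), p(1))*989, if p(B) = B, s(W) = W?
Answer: -1204/3 ≈ -401.33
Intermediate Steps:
Q(C, b) = -1 + C (Q(C, b) = C - 1 = -1 + C)
k(t, d) = -1/9 + d/9 + t/9 (k(t, d) = -1/3 + ((t + d) + 2)/9 = -1/3 + ((d + t) + 2)/9 = -1/3 + (2 + d + t)/9 = -1/3 + (2/9 + d/9 + t/9) = -1/9 + d/9 + t/9)
-731 + k(Q(1 + 3, -4), p(1))*989 = -731 + (-1/9 + (1/9)*1 + (-1 + (1 + 3))/9)*989 = -731 + (-1/9 + 1/9 + (-1 + 4)/9)*989 = -731 + (-1/9 + 1/9 + (1/9)*3)*989 = -731 + (-1/9 + 1/9 + 1/3)*989 = -731 + (1/3)*989 = -731 + 989/3 = -1204/3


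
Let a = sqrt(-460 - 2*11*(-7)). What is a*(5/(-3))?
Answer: -5*I*sqrt(34) ≈ -29.155*I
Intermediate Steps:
a = 3*I*sqrt(34) (a = sqrt(-460 - 22*(-7)) = sqrt(-460 + 154) = sqrt(-306) = 3*I*sqrt(34) ≈ 17.493*I)
a*(5/(-3)) = (3*I*sqrt(34))*(5/(-3)) = (3*I*sqrt(34))*(5*(-1/3)) = (3*I*sqrt(34))*(-5/3) = -5*I*sqrt(34)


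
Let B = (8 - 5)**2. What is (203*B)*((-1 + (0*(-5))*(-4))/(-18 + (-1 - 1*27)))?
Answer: 1827/46 ≈ 39.717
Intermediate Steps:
B = 9 (B = 3**2 = 9)
(203*B)*((-1 + (0*(-5))*(-4))/(-18 + (-1 - 1*27))) = (203*9)*((-1 + (0*(-5))*(-4))/(-18 + (-1 - 1*27))) = 1827*((-1 + 0*(-4))/(-18 + (-1 - 27))) = 1827*((-1 + 0)/(-18 - 28)) = 1827*(-1/(-46)) = 1827*(-1*(-1/46)) = 1827*(1/46) = 1827/46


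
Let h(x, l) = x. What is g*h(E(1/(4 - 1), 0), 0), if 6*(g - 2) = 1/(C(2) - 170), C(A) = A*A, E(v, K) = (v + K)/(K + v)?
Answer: 1991/996 ≈ 1.9990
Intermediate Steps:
E(v, K) = 1 (E(v, K) = (K + v)/(K + v) = 1)
C(A) = A**2
g = 1991/996 (g = 2 + 1/(6*(2**2 - 170)) = 2 + 1/(6*(4 - 170)) = 2 + (1/6)/(-166) = 2 + (1/6)*(-1/166) = 2 - 1/996 = 1991/996 ≈ 1.9990)
g*h(E(1/(4 - 1), 0), 0) = (1991/996)*1 = 1991/996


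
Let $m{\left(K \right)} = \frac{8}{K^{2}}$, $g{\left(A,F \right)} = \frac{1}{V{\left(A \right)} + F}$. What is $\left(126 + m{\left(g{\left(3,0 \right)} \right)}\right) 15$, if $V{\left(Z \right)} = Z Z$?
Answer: $11610$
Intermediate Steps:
$V{\left(Z \right)} = Z^{2}$
$g{\left(A,F \right)} = \frac{1}{F + A^{2}}$ ($g{\left(A,F \right)} = \frac{1}{A^{2} + F} = \frac{1}{F + A^{2}}$)
$m{\left(K \right)} = \frac{8}{K^{2}}$
$\left(126 + m{\left(g{\left(3,0 \right)} \right)}\right) 15 = \left(126 + \frac{8}{\frac{1}{\left(0 + 3^{2}\right)^{2}}}\right) 15 = \left(126 + \frac{8}{\frac{1}{\left(0 + 9\right)^{2}}}\right) 15 = \left(126 + \frac{8}{\frac{1}{81}}\right) 15 = \left(126 + 8 \frac{1}{(\frac{1}{9})^{2}}\right) 15 = \left(126 + 8 \cdot 81\right) 15 = \left(126 + 648\right) 15 = 774 \cdot 15 = 11610$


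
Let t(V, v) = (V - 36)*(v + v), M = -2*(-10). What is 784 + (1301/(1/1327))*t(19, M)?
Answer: -1173969576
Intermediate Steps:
M = 20
t(V, v) = 2*v*(-36 + V) (t(V, v) = (-36 + V)*(2*v) = 2*v*(-36 + V))
784 + (1301/(1/1327))*t(19, M) = 784 + (1301/(1/1327))*(2*20*(-36 + 19)) = 784 + (1301/(1/1327))*(2*20*(-17)) = 784 + (1301*1327)*(-680) = 784 + 1726427*(-680) = 784 - 1173970360 = -1173969576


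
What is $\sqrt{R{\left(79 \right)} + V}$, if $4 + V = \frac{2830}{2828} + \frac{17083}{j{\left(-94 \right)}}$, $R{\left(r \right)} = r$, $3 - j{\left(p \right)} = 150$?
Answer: $\frac{i \sqrt{723564606}}{4242} \approx 6.3411 i$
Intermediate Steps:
$j{\left(p \right)} = -147$ ($j{\left(p \right)} = 3 - 150 = -147$)
$V = - \frac{3539827}{29694}$ ($V = -4 + \left(\frac{2830}{2828} + \frac{17083}{-147}\right) = -4 + \left(2830 \cdot \frac{1}{2828} + 17083 \left(- \frac{1}{147}\right)\right) = -4 + \left(\frac{1415}{1414} - \frac{17083}{147}\right) = -4 - \frac{3421051}{29694} = - \frac{3539827}{29694} \approx -119.21$)
$\sqrt{R{\left(79 \right)} + V} = \sqrt{79 - \frac{3539827}{29694}} = \sqrt{- \frac{1194001}{29694}} = \frac{i \sqrt{723564606}}{4242}$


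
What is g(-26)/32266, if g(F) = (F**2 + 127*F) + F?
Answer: -6/73 ≈ -0.082192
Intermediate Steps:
g(F) = F**2 + 128*F
g(-26)/32266 = -26*(128 - 26)/32266 = -26*102*(1/32266) = -2652*1/32266 = -6/73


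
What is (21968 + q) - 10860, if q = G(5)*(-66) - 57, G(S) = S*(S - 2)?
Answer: 10061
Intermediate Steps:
G(S) = S*(-2 + S)
q = -1047 (q = (5*(-2 + 5))*(-66) - 57 = (5*3)*(-66) - 57 = 15*(-66) - 57 = -990 - 57 = -1047)
(21968 + q) - 10860 = (21968 - 1047) - 10860 = 20921 - 10860 = 10061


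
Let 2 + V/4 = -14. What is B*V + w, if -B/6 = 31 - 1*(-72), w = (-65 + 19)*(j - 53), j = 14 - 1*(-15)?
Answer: 40656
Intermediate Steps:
V = -64 (V = -8 + 4*(-14) = -8 - 56 = -64)
j = 29 (j = 14 + 15 = 29)
w = 1104 (w = (-65 + 19)*(29 - 53) = -46*(-24) = 1104)
B = -618 (B = -6*(31 - 1*(-72)) = -6*(31 + 72) = -6*103 = -618)
B*V + w = -618*(-64) + 1104 = 39552 + 1104 = 40656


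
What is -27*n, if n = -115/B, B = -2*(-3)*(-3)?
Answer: -345/2 ≈ -172.50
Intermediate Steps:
B = -18 (B = 6*(-3) = -18)
n = 115/18 (n = -115/(-18) = -115*(-1/18) = 115/18 ≈ 6.3889)
-27*n = -27*115/18 = -345/2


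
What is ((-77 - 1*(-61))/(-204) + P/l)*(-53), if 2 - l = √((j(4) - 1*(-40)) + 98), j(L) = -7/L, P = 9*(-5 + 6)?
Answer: 82468/26979 + 954*√545/529 ≈ 45.158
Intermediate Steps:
P = 9 (P = 9*1 = 9)
l = 2 - √545/2 (l = 2 - √((-7/4 - 1*(-40)) + 98) = 2 - √((-7*¼ + 40) + 98) = 2 - √((-7/4 + 40) + 98) = 2 - √(153/4 + 98) = 2 - √(545/4) = 2 - √545/2 ≈ -9.6726)
((-77 - 1*(-61))/(-204) + P/l)*(-53) = ((-77 - 1*(-61))/(-204) + 9/(2 - √545/2))*(-53) = ((-77 + 61)*(-1/204) + 9/(2 - √545/2))*(-53) = (-16*(-1/204) + 9/(2 - √545/2))*(-53) = (4/51 + 9/(2 - √545/2))*(-53) = -212/51 - 477/(2 - √545/2)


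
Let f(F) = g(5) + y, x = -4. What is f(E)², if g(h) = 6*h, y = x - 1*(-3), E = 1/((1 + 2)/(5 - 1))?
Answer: 841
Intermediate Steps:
E = 4/3 (E = 1/(3/4) = 1/(3*(¼)) = 1/(¾) = 4/3 ≈ 1.3333)
y = -1 (y = -4 - 1*(-3) = -4 + 3 = -1)
f(F) = 29 (f(F) = 6*5 - 1 = 30 - 1 = 29)
f(E)² = 29² = 841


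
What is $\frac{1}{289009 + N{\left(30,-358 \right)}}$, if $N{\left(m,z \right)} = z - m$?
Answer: $\frac{1}{288621} \approx 3.4648 \cdot 10^{-6}$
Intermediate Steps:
$\frac{1}{289009 + N{\left(30,-358 \right)}} = \frac{1}{289009 - 388} = \frac{1}{288621}$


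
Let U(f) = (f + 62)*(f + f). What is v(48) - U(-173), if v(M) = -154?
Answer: -38560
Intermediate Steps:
U(f) = 2*f*(62 + f) (U(f) = (62 + f)*(2*f) = 2*f*(62 + f))
v(48) - U(-173) = -154 - 2*(-173)*(62 - 173) = -154 - 2*(-173)*(-111) = -154 - 1*38406 = -154 - 38406 = -38560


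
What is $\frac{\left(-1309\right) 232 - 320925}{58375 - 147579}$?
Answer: $\frac{624613}{89204} \approx 7.0021$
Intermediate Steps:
$\frac{\left(-1309\right) 232 - 320925}{58375 - 147579} = \frac{-303688 - 320925}{-89204} = \left(-624613\right) \left(- \frac{1}{89204}\right) = \frac{624613}{89204}$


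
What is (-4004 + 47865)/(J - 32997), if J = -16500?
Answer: -43861/49497 ≈ -0.88613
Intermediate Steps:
(-4004 + 47865)/(J - 32997) = (-4004 + 47865)/(-16500 - 32997) = 43861/(-49497) = 43861*(-1/49497) = -43861/49497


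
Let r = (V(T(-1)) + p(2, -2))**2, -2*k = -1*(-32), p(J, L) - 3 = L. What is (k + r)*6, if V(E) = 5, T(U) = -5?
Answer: 120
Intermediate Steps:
p(J, L) = 3 + L
k = -16 (k = -(-1)*(-32)/2 = -1/2*32 = -16)
r = 36 (r = (5 + (3 - 2))**2 = (5 + 1)**2 = 6**2 = 36)
(k + r)*6 = (-16 + 36)*6 = 20*6 = 120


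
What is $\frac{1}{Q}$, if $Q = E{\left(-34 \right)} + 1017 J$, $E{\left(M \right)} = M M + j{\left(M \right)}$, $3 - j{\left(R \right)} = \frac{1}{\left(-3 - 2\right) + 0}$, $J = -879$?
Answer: $- \frac{5}{4463919} \approx -1.1201 \cdot 10^{-6}$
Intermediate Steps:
$j{\left(R \right)} = \frac{16}{5}$ ($j{\left(R \right)} = 3 - \frac{1}{\left(-3 - 2\right) + 0} = 3 - \frac{1}{-5 + 0} = 3 - \frac{1}{-5} = 3 - - \frac{1}{5} = 3 + \frac{1}{5} = \frac{16}{5}$)
$E{\left(M \right)} = \frac{16}{5} + M^{2}$ ($E{\left(M \right)} = M M + \frac{16}{5} = M^{2} + \frac{16}{5} = \frac{16}{5} + M^{2}$)
$Q = - \frac{4463919}{5}$ ($Q = \left(\frac{16}{5} + \left(-34\right)^{2}\right) + 1017 \left(-879\right) = \left(\frac{16}{5} + 1156\right) - 893943 = \frac{5796}{5} - 893943 = - \frac{4463919}{5} \approx -8.9278 \cdot 10^{5}$)
$\frac{1}{Q} = \frac{1}{- \frac{4463919}{5}} = - \frac{5}{4463919}$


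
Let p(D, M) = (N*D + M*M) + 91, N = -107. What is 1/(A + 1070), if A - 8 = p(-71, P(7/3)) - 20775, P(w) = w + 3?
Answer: -9/107825 ≈ -8.3469e-5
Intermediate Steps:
P(w) = 3 + w
p(D, M) = 91 + M² - 107*D (p(D, M) = (-107*D + M*M) + 91 = (-107*D + M²) + 91 = (M² - 107*D) + 91 = 91 + M² - 107*D)
A = -117455/9 (A = 8 + ((91 + (3 + 7/3)² - 107*(-71)) - 20775) = 8 + ((91 + (3 + 7*(⅓))² + 7597) - 20775) = 8 + ((91 + (3 + 7/3)² + 7597) - 20775) = 8 + ((91 + (16/3)² + 7597) - 20775) = 8 + ((91 + 256/9 + 7597) - 20775) = 8 + (69448/9 - 20775) = 8 - 117527/9 = -117455/9 ≈ -13051.)
1/(A + 1070) = 1/(-117455/9 + 1070) = 1/(-107825/9) = -9/107825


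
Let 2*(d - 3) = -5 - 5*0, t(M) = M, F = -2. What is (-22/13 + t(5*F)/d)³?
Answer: -22425768/2197 ≈ -10207.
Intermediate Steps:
d = ½ (d = 3 + (-5 - 5*0)/2 = 3 + (-5 + 0)/2 = 3 + (½)*(-5) = 3 - 5/2 = ½ ≈ 0.50000)
(-22/13 + t(5*F)/d)³ = (-22/13 + (5*(-2))/(½))³ = (-22*1/13 - 10*2)³ = (-22/13 - 20)³ = (-282/13)³ = -22425768/2197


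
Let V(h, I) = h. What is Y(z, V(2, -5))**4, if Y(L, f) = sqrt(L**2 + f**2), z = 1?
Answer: 25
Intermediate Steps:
Y(z, V(2, -5))**4 = (sqrt(1**2 + 2**2))**4 = (sqrt(1 + 4))**4 = (sqrt(5))**4 = 25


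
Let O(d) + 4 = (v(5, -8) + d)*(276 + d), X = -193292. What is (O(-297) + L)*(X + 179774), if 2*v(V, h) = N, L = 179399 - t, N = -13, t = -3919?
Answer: -2564195625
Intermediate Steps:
L = 183318 (L = 179399 - 1*(-3919) = 179399 + 3919 = 183318)
v(V, h) = -13/2 (v(V, h) = (½)*(-13) = -13/2)
O(d) = -4 + (276 + d)*(-13/2 + d) (O(d) = -4 + (-13/2 + d)*(276 + d) = -4 + (276 + d)*(-13/2 + d))
(O(-297) + L)*(X + 179774) = ((-1798 + (-297)² + (539/2)*(-297)) + 183318)*(-193292 + 179774) = ((-1798 + 88209 - 160083/2) + 183318)*(-13518) = (12739/2 + 183318)*(-13518) = (379375/2)*(-13518) = -2564195625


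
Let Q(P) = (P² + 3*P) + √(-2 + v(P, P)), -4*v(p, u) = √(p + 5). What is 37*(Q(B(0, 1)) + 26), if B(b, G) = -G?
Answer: 888 + 37*I*√10/2 ≈ 888.0 + 58.502*I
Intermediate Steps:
v(p, u) = -√(5 + p)/4 (v(p, u) = -√(p + 5)/4 = -√(5 + p)/4)
Q(P) = P² + √(-2 - √(5 + P)/4) + 3*P (Q(P) = (P² + 3*P) + √(-2 - √(5 + P)/4) = P² + √(-2 - √(5 + P)/4) + 3*P)
37*(Q(B(0, 1)) + 26) = 37*(((-1*1)² + √(-8 - √(5 - 1*1))/2 + 3*(-1*1)) + 26) = 37*(((-1)² + √(-8 - √(5 - 1))/2 + 3*(-1)) + 26) = 37*((1 + √(-8 - √4)/2 - 3) + 26) = 37*((1 + √(-8 - 1*2)/2 - 3) + 26) = 37*((1 + √(-8 - 2)/2 - 3) + 26) = 37*((1 + √(-10)/2 - 3) + 26) = 37*((1 + (I*√10)/2 - 3) + 26) = 37*((1 + I*√10/2 - 3) + 26) = 37*((-2 + I*√10/2) + 26) = 37*(24 + I*√10/2) = 888 + 37*I*√10/2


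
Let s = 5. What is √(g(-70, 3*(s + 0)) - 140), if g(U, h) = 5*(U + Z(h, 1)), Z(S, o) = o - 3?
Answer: 10*I*√5 ≈ 22.361*I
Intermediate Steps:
Z(S, o) = -3 + o
g(U, h) = -10 + 5*U (g(U, h) = 5*(U + (-3 + 1)) = 5*(U - 2) = 5*(-2 + U) = -10 + 5*U)
√(g(-70, 3*(s + 0)) - 140) = √((-10 + 5*(-70)) - 140) = √((-10 - 350) - 140) = √(-360 - 140) = √(-500) = 10*I*√5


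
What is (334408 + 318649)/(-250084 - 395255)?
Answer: -653057/645339 ≈ -1.0120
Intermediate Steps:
(334408 + 318649)/(-250084 - 395255) = 653057/(-645339) = 653057*(-1/645339) = -653057/645339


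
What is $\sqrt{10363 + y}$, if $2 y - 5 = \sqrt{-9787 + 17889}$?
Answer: $\frac{\sqrt{41462 + 2 \sqrt{8102}}}{2} \approx 102.03$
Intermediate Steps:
$y = \frac{5}{2} + \frac{\sqrt{8102}}{2}$ ($y = \frac{5}{2} + \frac{\sqrt{-9787 + 17889}}{2} = \frac{5}{2} + \frac{\sqrt{8102}}{2} \approx 47.506$)
$\sqrt{10363 + y} = \sqrt{10363 + \left(\frac{5}{2} + \frac{\sqrt{8102}}{2}\right)} = \sqrt{\frac{20731}{2} + \frac{\sqrt{8102}}{2}}$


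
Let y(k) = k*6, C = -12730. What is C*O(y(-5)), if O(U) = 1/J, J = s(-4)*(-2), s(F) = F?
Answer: -6365/4 ≈ -1591.3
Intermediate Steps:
J = 8 (J = -4*(-2) = 8)
y(k) = 6*k
O(U) = 1/8
C*O(y(-5)) = -12730*1/8 = -6365/4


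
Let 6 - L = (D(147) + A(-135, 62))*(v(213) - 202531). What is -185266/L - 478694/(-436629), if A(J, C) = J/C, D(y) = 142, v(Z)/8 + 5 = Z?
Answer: 828542374872662/760309236232455 ≈ 1.0897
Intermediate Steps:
v(Z) = -40 + 8*Z
L = 1741316395/62 (L = 6 - (142 - 135/62)*((-40 + 8*213) - 202531) = 6 - (142 - 135*1/62)*((-40 + 1704) - 202531) = 6 - (142 - 135/62)*(1664 - 202531) = 6 - 8669*(-200867)/62 = 6 - 1*(-1741316023/62) = 6 + 1741316023/62 = 1741316395/62 ≈ 2.8086e+7)
-185266/L - 478694/(-436629) = -185266/1741316395/62 - 478694/(-436629) = -185266*62/1741316395 - 478694*(-1/436629) = -11486492/1741316395 + 478694/436629 = 828542374872662/760309236232455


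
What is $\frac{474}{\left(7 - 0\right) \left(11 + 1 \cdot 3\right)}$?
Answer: $\frac{237}{49} \approx 4.8367$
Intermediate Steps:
$\frac{474}{\left(7 - 0\right) \left(11 + 1 \cdot 3\right)} = \frac{474}{\left(7 + 0\right) \left(11 + 3\right)} = \frac{474}{7 \cdot 14} = \frac{474}{98} = 474 \cdot \frac{1}{98} = \frac{237}{49}$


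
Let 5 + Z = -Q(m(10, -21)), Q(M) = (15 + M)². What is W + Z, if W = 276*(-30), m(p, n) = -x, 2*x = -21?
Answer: -35741/4 ≈ -8935.3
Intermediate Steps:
x = -21/2 (x = (½)*(-21) = -21/2 ≈ -10.500)
m(p, n) = 21/2 (m(p, n) = -1*(-21/2) = 21/2)
W = -8280
Z = -2621/4 (Z = -5 - (15 + 21/2)² = -5 - (51/2)² = -5 - 1*2601/4 = -5 - 2601/4 = -2621/4 ≈ -655.25)
W + Z = -8280 - 2621/4 = -35741/4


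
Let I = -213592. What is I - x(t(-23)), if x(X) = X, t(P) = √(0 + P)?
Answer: -213592 - I*√23 ≈ -2.1359e+5 - 4.7958*I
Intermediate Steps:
t(P) = √P
I - x(t(-23)) = -213592 - √(-23) = -213592 - I*√23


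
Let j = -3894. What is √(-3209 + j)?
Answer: I*√7103 ≈ 84.279*I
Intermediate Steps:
√(-3209 + j) = √(-3209 - 3894) = √(-7103) = I*√7103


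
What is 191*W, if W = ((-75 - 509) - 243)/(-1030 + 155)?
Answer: 157957/875 ≈ 180.52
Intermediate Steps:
W = 827/875 (W = (-584 - 243)/(-875) = -827*(-1/875) = 827/875 ≈ 0.94514)
191*W = 191*(827/875) = 157957/875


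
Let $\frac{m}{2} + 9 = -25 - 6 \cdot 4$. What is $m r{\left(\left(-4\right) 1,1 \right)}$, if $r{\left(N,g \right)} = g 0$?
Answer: $0$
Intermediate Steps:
$m = -116$ ($m = -18 + 2 \left(-25 - 6 \cdot 4\right) = -18 + 2 \left(-25 - 24\right) = -18 + 2 \left(-49\right) = -18 - 98 = -116$)
$r{\left(N,g \right)} = 0$
$m r{\left(\left(-4\right) 1,1 \right)} = \left(-116\right) 0 = 0$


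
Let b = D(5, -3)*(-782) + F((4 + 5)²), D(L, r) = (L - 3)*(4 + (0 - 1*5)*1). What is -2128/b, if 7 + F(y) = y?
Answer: -152/117 ≈ -1.2991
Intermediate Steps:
D(L, r) = 3 - L (D(L, r) = (-3 + L)*(4 + (0 - 5)*1) = (-3 + L)*(4 - 5*1) = (-3 + L)*(4 - 5) = (-3 + L)*(-1) = 3 - L)
F(y) = -7 + y
b = 1638 (b = (3 - 1*5)*(-782) + (-7 + (4 + 5)²) = (3 - 5)*(-782) + (-7 + 9²) = -2*(-782) + (-7 + 81) = 1564 + 74 = 1638)
-2128/b = -2128/1638 = -2128*1/1638 = -152/117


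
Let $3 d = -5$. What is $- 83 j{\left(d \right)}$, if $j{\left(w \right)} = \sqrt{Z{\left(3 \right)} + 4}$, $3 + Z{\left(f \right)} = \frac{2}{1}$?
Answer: $- 83 \sqrt{3} \approx -143.76$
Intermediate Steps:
$Z{\left(f \right)} = -1$ ($Z{\left(f \right)} = -3 + \frac{2}{1} = -3 + 2 \cdot 1 = -3 + 2 = -1$)
$d = - \frac{5}{3}$ ($d = \frac{1}{3} \left(-5\right) = - \frac{5}{3} \approx -1.6667$)
$j{\left(w \right)} = \sqrt{3}$ ($j{\left(w \right)} = \sqrt{-1 + 4} = \sqrt{3}$)
$- 83 j{\left(d \right)} = - 83 \sqrt{3}$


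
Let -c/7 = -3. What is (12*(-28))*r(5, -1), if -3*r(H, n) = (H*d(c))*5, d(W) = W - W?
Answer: 0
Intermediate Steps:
c = 21 (c = -7*(-3) = 21)
d(W) = 0
r(H, n) = 0 (r(H, n) = -H*0*5/3 = -0*5 = -⅓*0 = 0)
(12*(-28))*r(5, -1) = (12*(-28))*0 = -336*0 = 0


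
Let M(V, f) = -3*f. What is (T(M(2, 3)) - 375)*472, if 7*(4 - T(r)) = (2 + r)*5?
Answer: -172752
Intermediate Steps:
T(r) = 18/7 - 5*r/7 (T(r) = 4 - (2 + r)*5/7 = 4 - (10 + 5*r)/7 = 4 + (-10/7 - 5*r/7) = 18/7 - 5*r/7)
(T(M(2, 3)) - 375)*472 = ((18/7 - (-15)*3/7) - 375)*472 = ((18/7 - 5/7*(-9)) - 375)*472 = ((18/7 + 45/7) - 375)*472 = (9 - 375)*472 = -366*472 = -172752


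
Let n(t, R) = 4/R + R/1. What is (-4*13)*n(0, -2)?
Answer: 208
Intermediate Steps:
n(t, R) = R + 4/R (n(t, R) = 4/R + R*1 = 4/R + R = R + 4/R)
(-4*13)*n(0, -2) = (-4*13)*(-2 + 4/(-2)) = -52*(-2 + 4*(-1/2)) = -52*(-2 - 2) = -52*(-4) = 208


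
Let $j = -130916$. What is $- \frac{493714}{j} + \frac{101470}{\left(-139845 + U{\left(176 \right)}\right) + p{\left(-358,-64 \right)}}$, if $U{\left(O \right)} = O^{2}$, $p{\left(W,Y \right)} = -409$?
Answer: $\frac{10167007993}{3576559662} \approx 2.8427$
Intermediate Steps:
$- \frac{493714}{j} + \frac{101470}{\left(-139845 + U{\left(176 \right)}\right) + p{\left(-358,-64 \right)}} = - \frac{493714}{-130916} + \frac{101470}{\left(-139845 + 176^{2}\right) - 409} = \left(-493714\right) \left(- \frac{1}{130916}\right) + \frac{101470}{\left(-139845 + 30976\right) - 409} = \frac{246857}{65458} + \frac{101470}{-108869 - 409} = \frac{246857}{65458} + \frac{101470}{-109278} = \frac{246857}{65458} + 101470 \left(- \frac{1}{109278}\right) = \frac{246857}{65458} - \frac{50735}{54639} = \frac{10167007993}{3576559662}$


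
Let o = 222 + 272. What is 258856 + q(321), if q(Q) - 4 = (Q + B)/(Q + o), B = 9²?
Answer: 210971302/815 ≈ 2.5886e+5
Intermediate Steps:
B = 81
o = 494
q(Q) = 4 + (81 + Q)/(494 + Q) (q(Q) = 4 + (Q + 81)/(Q + 494) = 4 + (81 + Q)/(494 + Q))
258856 + q(321) = 258856 + (2057 + 5*321)/(494 + 321) = 258856 + (2057 + 1605)/815 = 258856 + (1/815)*3662 = 258856 + 3662/815 = 210971302/815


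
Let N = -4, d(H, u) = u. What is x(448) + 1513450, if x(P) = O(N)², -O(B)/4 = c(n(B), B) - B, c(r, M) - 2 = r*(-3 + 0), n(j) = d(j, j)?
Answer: 1518634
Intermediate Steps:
n(j) = j
c(r, M) = 2 - 3*r (c(r, M) = 2 + r*(-3 + 0) = 2 + r*(-3) = 2 - 3*r)
O(B) = -8 + 16*B (O(B) = -4*((2 - 3*B) - B) = -4*(2 - 4*B) = -8 + 16*B)
x(P) = 5184 (x(P) = (-8 + 16*(-4))² = (-8 - 64)² = (-72)² = 5184)
x(448) + 1513450 = 5184 + 1513450 = 1518634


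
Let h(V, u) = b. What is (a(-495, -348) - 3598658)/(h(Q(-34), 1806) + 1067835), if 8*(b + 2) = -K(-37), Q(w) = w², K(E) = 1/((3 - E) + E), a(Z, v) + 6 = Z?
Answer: -86379816/25627991 ≈ -3.3705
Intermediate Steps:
a(Z, v) = -6 + Z
K(E) = ⅓ (K(E) = 1/3 = ⅓)
b = -49/24 (b = -2 + (-1*⅓)/8 = -2 + (⅛)*(-⅓) = -2 - 1/24 = -49/24 ≈ -2.0417)
h(V, u) = -49/24
(a(-495, -348) - 3598658)/(h(Q(-34), 1806) + 1067835) = ((-6 - 495) - 3598658)/(-49/24 + 1067835) = (-501 - 3598658)/(25627991/24) = -3599159*24/25627991 = -86379816/25627991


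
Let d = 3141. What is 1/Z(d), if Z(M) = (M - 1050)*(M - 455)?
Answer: 1/5616426 ≈ 1.7805e-7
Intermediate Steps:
Z(M) = (-1050 + M)*(-455 + M)
1/Z(d) = 1/(477750 + 3141**2 - 1505*3141) = 1/(477750 + 9865881 - 4727205) = 1/5616426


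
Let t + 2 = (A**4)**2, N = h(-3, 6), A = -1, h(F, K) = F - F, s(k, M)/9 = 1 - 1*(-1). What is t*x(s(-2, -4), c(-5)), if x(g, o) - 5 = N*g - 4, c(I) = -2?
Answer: -1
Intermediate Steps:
s(k, M) = 18 (s(k, M) = 9*(1 - 1*(-1)) = 9*(1 + 1) = 9*2 = 18)
h(F, K) = 0
N = 0
t = -1 (t = -2 + ((-1)**4)**2 = -2 + 1**2 = -2 + 1 = -1)
x(g, o) = 1 (x(g, o) = 5 + (0*g - 4) = 5 + (0 - 4) = 5 - 4 = 1)
t*x(s(-2, -4), c(-5)) = -1*1 = -1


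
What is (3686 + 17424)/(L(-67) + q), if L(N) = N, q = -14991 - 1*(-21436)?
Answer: 10555/3189 ≈ 3.3098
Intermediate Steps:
q = 6445 (q = -14991 + 21436 = 6445)
(3686 + 17424)/(L(-67) + q) = (3686 + 17424)/(-67 + 6445) = 21110/6378 = 21110*(1/6378) = 10555/3189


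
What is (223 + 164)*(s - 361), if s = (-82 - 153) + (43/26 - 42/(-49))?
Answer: -41801805/182 ≈ -2.2968e+5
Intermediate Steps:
s = -42313/182 (s = -235 + (43*(1/26) - 42*(-1/49)) = -235 + (43/26 + 6/7) = -235 + 457/182 = -42313/182 ≈ -232.49)
(223 + 164)*(s - 361) = (223 + 164)*(-42313/182 - 361) = 387*(-108015/182) = -41801805/182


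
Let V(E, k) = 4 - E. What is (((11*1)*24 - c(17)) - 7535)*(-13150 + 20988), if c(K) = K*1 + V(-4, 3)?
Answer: -57186048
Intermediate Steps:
c(K) = 8 + K (c(K) = K*1 + (4 - 1*(-4)) = K + (4 + 4) = K + 8 = 8 + K)
(((11*1)*24 - c(17)) - 7535)*(-13150 + 20988) = (((11*1)*24 - (8 + 17)) - 7535)*(-13150 + 20988) = ((11*24 - 1*25) - 7535)*7838 = ((264 - 25) - 7535)*7838 = (239 - 7535)*7838 = -7296*7838 = -57186048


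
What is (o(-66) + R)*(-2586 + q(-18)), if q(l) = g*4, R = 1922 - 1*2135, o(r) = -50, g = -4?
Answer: 684326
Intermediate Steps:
R = -213 (R = 1922 - 2135 = -213)
q(l) = -16 (q(l) = -4*4 = -16)
(o(-66) + R)*(-2586 + q(-18)) = (-50 - 213)*(-2586 - 16) = -263*(-2602) = 684326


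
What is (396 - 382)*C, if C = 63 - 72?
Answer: -126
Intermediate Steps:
C = -9
(396 - 382)*C = (396 - 382)*(-9) = 14*(-9) = -126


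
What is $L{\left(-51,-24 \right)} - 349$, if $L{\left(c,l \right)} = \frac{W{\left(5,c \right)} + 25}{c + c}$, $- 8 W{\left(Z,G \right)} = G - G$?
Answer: $- \frac{35623}{102} \approx -349.25$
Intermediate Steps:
$W{\left(Z,G \right)} = 0$ ($W{\left(Z,G \right)} = - \frac{G - G}{8} = \left(- \frac{1}{8}\right) 0 = 0$)
$L{\left(c,l \right)} = \frac{25}{2 c}$ ($L{\left(c,l \right)} = \frac{0 + 25}{c + c} = \frac{25}{2 c}$)
$L{\left(-51,-24 \right)} - 349 = \frac{25}{2 \left(-51\right)} - 349 = \frac{25}{2} \left(- \frac{1}{51}\right) - 349 = - \frac{25}{102} - 349 = - \frac{35623}{102}$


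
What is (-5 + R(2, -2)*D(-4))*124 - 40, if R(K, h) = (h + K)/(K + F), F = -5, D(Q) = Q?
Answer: -660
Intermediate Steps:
R(K, h) = (K + h)/(-5 + K) (R(K, h) = (h + K)/(K - 5) = (K + h)/(-5 + K))
(-5 + R(2, -2)*D(-4))*124 - 40 = (-5 + ((2 - 2)/(-5 + 2))*(-4))*124 - 40 = (-5 + (0/(-3))*(-4))*124 - 40 = (-5 - 1/3*0*(-4))*124 - 40 = (-5 + 0*(-4))*124 - 40 = (-5 + 0)*124 - 40 = -5*124 - 40 = -620 - 40 = -660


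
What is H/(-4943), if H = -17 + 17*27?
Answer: -442/4943 ≈ -0.089419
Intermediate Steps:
H = 442 (H = -17 + 459 = 442)
H/(-4943) = 442/(-4943) = 442*(-1/4943) = -442/4943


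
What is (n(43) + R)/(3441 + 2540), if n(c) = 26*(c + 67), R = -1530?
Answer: 1330/5981 ≈ 0.22237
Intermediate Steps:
n(c) = 1742 + 26*c (n(c) = 26*(67 + c) = 1742 + 26*c)
(n(43) + R)/(3441 + 2540) = ((1742 + 26*43) - 1530)/(3441 + 2540) = ((1742 + 1118) - 1530)/5981 = (2860 - 1530)*(1/5981) = 1330*(1/5981) = 1330/5981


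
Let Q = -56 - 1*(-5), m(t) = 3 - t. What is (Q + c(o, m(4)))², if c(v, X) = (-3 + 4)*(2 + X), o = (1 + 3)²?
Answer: 2500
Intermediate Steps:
o = 16 (o = 4² = 16)
Q = -51 (Q = -56 + 5 = -51)
c(v, X) = 2 + X (c(v, X) = 1*(2 + X) = 2 + X)
(Q + c(o, m(4)))² = (-51 + (2 + (3 - 1*4)))² = (-51 + (2 + (3 - 4)))² = (-51 + (2 - 1))² = (-51 + 1)² = (-50)² = 2500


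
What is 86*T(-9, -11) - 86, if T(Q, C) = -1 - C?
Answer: 774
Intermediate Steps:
86*T(-9, -11) - 86 = 86*(-1 - 1*(-11)) - 86 = 86*(-1 + 11) - 86 = 86*10 - 86 = 860 - 86 = 774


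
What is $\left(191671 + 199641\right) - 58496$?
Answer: $332816$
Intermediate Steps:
$\left(191671 + 199641\right) - 58496 = 391312 - 58496 = 332816$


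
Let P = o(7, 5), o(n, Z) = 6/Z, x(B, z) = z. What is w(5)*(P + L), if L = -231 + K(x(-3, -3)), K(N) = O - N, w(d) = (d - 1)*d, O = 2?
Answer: -4496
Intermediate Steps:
P = 6/5 ≈ 1.2000
w(d) = d*(-1 + d) (w(d) = (-1 + d)*d = d*(-1 + d))
K(N) = 2 - N
L = -226 (L = -231 + (2 - 1*(-3)) = -231 + (2 + 3) = -231 + 5 = -226)
w(5)*(P + L) = (5*(-1 + 5))*(6/5 - 226) = (5*4)*(-1124/5) = 20*(-1124/5) = -4496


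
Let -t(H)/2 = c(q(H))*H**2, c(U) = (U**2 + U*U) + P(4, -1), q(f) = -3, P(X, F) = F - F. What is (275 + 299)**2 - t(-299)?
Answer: 3547912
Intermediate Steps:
P(X, F) = 0
c(U) = 2*U**2 (c(U) = (U**2 + U*U) + 0 = (U**2 + U**2) + 0 = 2*U**2 + 0 = 2*U**2)
t(H) = -36*H**2 (t(H) = -2*2*(-3)**2*H**2 = -2*2*9*H**2 = -36*H**2)
(275 + 299)**2 - t(-299) = (275 + 299)**2 - (-36)*(-299)**2 = 574**2 - (-36)*89401 = 329476 - 1*(-3218436) = 329476 + 3218436 = 3547912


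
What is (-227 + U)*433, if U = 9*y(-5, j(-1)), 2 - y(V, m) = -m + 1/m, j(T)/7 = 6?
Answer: 1023179/14 ≈ 73084.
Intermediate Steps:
j(T) = 42 (j(T) = 7*6 = 42)
y(V, m) = 2 + m - 1/m (y(V, m) = 2 - (-m + 1/m) = 2 - (1/m - m) = 2 + (m - 1/m) = 2 + m - 1/m)
U = 5541/14 (U = 9*(2 + 42 - 1/42) = 9*(1847/42) = 5541/14 ≈ 395.79)
(-227 + U)*433 = (-227 + 5541/14)*433 = (2363/14)*433 = 1023179/14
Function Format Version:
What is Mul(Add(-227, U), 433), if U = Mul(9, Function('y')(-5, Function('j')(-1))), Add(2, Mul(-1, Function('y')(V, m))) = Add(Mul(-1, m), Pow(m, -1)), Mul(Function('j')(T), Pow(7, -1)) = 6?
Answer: Rational(1023179, 14) ≈ 73084.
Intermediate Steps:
Function('j')(T) = 42 (Function('j')(T) = Mul(7, 6) = 42)
Function('y')(V, m) = Add(2, m, Mul(-1, Pow(m, -1))) (Function('y')(V, m) = Add(2, Mul(-1, Add(Mul(-1, m), Pow(m, -1)))) = Add(2, Mul(-1, Add(Pow(m, -1), Mul(-1, m)))) = Add(2, Add(m, Mul(-1, Pow(m, -1)))) = Add(2, m, Mul(-1, Pow(m, -1))))
U = Rational(5541, 14) (U = Mul(9, Add(2, 42, Mul(-1, Pow(42, -1)))) = Mul(9, Add(2, 42, Mul(-1, Rational(1, 42)))) = Mul(9, Add(2, 42, Rational(-1, 42))) = Mul(9, Rational(1847, 42)) = Rational(5541, 14) ≈ 395.79)
Mul(Add(-227, U), 433) = Mul(Add(-227, Rational(5541, 14)), 433) = Mul(Rational(2363, 14), 433) = Rational(1023179, 14)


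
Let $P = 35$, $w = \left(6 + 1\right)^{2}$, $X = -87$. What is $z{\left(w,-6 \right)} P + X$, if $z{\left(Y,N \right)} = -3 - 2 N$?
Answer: $228$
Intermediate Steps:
$w = 49$ ($w = 7^{2} = 49$)
$z{\left(w,-6 \right)} P + X = \left(-3 - -12\right) 35 - 87 = \left(-3 + 12\right) 35 - 87 = 9 \cdot 35 - 87 = 315 - 87 = 228$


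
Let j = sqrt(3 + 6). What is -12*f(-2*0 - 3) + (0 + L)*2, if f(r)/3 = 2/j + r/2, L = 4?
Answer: 38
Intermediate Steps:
j = 3 (j = sqrt(9) = 3)
f(r) = 2 + 3*r/2 (f(r) = 3*(2/3 + r/2) = 2 + 3*r/2)
-12*f(-2*0 - 3) + (0 + L)*2 = -12*(2 + 3*(-2*0 - 3)/2) + (0 + 4)*2 = -12*(2 + 3*(0 - 3)/2) + 4*2 = -12*(2 + (3/2)*(-3)) + 8 = -12*(2 - 9/2) + 8 = -12*(-5/2) + 8 = 30 + 8 = 38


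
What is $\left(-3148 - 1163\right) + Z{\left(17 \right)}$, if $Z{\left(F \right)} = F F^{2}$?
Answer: $602$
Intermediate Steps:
$Z{\left(F \right)} = F^{3}$
$\left(-3148 - 1163\right) + Z{\left(17 \right)} = \left(-3148 - 1163\right) + 17^{3} = -4311 + 4913 = 602$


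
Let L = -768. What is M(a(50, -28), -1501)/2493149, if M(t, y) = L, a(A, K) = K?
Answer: -768/2493149 ≈ -0.00030804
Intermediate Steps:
M(t, y) = -768
M(a(50, -28), -1501)/2493149 = -768/2493149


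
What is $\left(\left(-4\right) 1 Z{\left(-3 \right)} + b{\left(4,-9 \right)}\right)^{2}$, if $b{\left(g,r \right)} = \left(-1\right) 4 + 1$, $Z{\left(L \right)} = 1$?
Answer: $49$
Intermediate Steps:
$b{\left(g,r \right)} = -3$ ($b{\left(g,r \right)} = -4 + 1 = -3$)
$\left(\left(-4\right) 1 Z{\left(-3 \right)} + b{\left(4,-9 \right)}\right)^{2} = \left(\left(-4\right) 1 \cdot 1 - 3\right)^{2} = \left(\left(-4\right) 1 - 3\right)^{2} = \left(-4 - 3\right)^{2} = \left(-7\right)^{2} = 49$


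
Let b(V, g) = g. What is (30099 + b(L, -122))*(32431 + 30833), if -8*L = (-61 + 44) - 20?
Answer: 1896464928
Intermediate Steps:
L = 37/8 (L = -((-61 + 44) - 20)/8 = -(-17 - 20)/8 = -⅛*(-37) = 37/8 ≈ 4.6250)
(30099 + b(L, -122))*(32431 + 30833) = (30099 - 122)*(32431 + 30833) = 29977*63264 = 1896464928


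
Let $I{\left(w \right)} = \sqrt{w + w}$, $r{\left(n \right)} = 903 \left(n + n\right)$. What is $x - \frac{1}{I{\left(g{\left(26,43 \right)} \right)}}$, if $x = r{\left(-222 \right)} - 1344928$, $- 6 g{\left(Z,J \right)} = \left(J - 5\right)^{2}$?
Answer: $-1745860 + \frac{i \sqrt{3}}{38} \approx -1.7459 \cdot 10^{6} + 0.04558 i$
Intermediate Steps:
$r{\left(n \right)} = 1806 n$ ($r{\left(n \right)} = 903 \cdot 2 n = 1806 n$)
$g{\left(Z,J \right)} = - \frac{\left(-5 + J\right)^{2}}{6}$ ($g{\left(Z,J \right)} = - \frac{\left(J - 5\right)^{2}}{6} = - \frac{\left(-5 + J\right)^{2}}{6}$)
$I{\left(w \right)} = \sqrt{2} \sqrt{w}$ ($I{\left(w \right)} = \sqrt{2 w} = \sqrt{2} \sqrt{w}$)
$x = -1745860$ ($x = 1806 \left(-222\right) - 1344928 = -400932 - 1344928 = -1745860$)
$x - \frac{1}{I{\left(g{\left(26,43 \right)} \right)}} = -1745860 - \frac{1}{\sqrt{2} \sqrt{- \frac{\left(-5 + 43\right)^{2}}{6}}} = -1745860 - \frac{1}{\sqrt{2} \sqrt{- \frac{38^{2}}{6}}} = -1745860 - \frac{1}{\sqrt{2} \sqrt{\left(- \frac{1}{6}\right) 1444}} = -1745860 - \frac{1}{\sqrt{2} \sqrt{- \frac{722}{3}}} = -1745860 - \frac{1}{\sqrt{2} \frac{19 i \sqrt{6}}{3}} = -1745860 - \frac{1}{\frac{38}{3} i \sqrt{3}} = -1745860 - - \frac{i \sqrt{3}}{38} = -1745860 + \frac{i \sqrt{3}}{38}$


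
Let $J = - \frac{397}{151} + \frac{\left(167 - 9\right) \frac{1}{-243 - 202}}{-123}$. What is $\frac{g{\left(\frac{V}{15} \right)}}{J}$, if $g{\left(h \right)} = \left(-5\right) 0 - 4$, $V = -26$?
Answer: $\frac{33059940}{21705937} \approx 1.5231$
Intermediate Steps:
$g{\left(h \right)} = -4$ ($g{\left(h \right)} = 0 - 4 = -4$)
$J = - \frac{21705937}{8264985}$ ($J = \left(-397\right) \frac{1}{151} + \frac{158}{-445} \left(- \frac{1}{123}\right) = - \frac{397}{151} + 158 \left(- \frac{1}{445}\right) \left(- \frac{1}{123}\right) = - \frac{397}{151} - - \frac{158}{54735} = - \frac{397}{151} + \frac{158}{54735} = - \frac{21705937}{8264985} \approx -2.6263$)
$\frac{g{\left(\frac{V}{15} \right)}}{J} = - \frac{4}{- \frac{21705937}{8264985}} = \left(-4\right) \left(- \frac{8264985}{21705937}\right) = \frac{33059940}{21705937}$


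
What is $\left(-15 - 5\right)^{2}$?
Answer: $400$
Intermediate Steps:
$\left(-15 - 5\right)^{2} = \left(-20\right)^{2} = 400$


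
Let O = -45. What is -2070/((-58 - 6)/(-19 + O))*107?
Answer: -221490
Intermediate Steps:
-2070/((-58 - 6)/(-19 + O))*107 = -2070/((-58 - 6)/(-19 - 45))*107 = -2070/((-64/(-64)))*107 = -2070/((-64*(-1/64)))*107 = -2070/1*107 = -2070*107 = -221490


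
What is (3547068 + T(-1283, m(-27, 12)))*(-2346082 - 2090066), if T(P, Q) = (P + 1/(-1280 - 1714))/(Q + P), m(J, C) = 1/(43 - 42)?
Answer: -5033084696624948713/319859 ≈ -1.5735e+13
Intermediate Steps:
m(J, C) = 1 (m(J, C) = 1/1 = 1)
T(P, Q) = (-1/2994 + P)/(P + Q) (T(P, Q) = (P + 1/(-2994))/(P + Q) = (P - 1/2994)/(P + Q) = (-1/2994 + P)/(P + Q))
(3547068 + T(-1283, m(-27, 12)))*(-2346082 - 2090066) = (3547068 + (-1/2994 - 1283)/(-1283 + 1))*(-2346082 - 2090066) = (3547068 - 3841303/2994/(-1282))*(-4436148) = (3547068 - 1/1282*(-3841303/2994))*(-4436148) = (3547068 + 3841303/3838308)*(-4436148) = (13614743322247/3838308)*(-4436148) = -5033084696624948713/319859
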